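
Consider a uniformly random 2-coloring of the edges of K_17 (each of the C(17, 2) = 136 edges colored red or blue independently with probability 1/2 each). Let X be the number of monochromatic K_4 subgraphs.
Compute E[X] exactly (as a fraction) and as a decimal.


Let X = Σ_S X_S over the C(17, 4) = 2380 subsets S of size 4, where X_S = 1 if the K_4 on S is monochromatic.
For a fixed S, the K_4 on S has C(4, 2) = 6 edges. P[all 6 edges red] = (1/2)^6, and likewise for blue, so P[monochromatic] = 2·(1/2)^6 = 2^{1 − 6} = 1/32.
By linearity: E[X] = C(17, 4) · 2^{1 − 6} = 2380 · 1/32 = 595/8.
Numerically: E[X] ≈ 74.375.

E[X] = C(17,4)·2^(1−C(4,2)) = 595/8 ≈ 74.375.


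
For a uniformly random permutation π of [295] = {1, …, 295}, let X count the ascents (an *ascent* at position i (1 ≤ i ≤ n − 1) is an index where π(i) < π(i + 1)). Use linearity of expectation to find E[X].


Write X = Σ X_I over i = 1, …, 294, with X_I the indicator of one ascent.
There are 294 indicators.
For each fixed i, the pair (π(i), π(i+1)) is a uniformly random ordered pair of distinct values from {1, …, 295}; by symmetry P[π(i) < π(i+1)] = 1/2.
By linearity: E[X] = 294 · (1/2) = (295 − 1) · (1/2) = 147 ≈ 147.000.

E[X] = 147 = 147.000.


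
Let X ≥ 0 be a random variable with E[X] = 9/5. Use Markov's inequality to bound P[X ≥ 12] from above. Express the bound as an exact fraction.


μ = E[X] = 9/5, a = 12.
Markov: P[X ≥ 12] ≤ μ/a = (9/5)/12 = 3/20.
Numerically: ≈ 0.150.
(Since a = 12 > μ = 1.800, the bound 3/20 is < 1 and informative.)

P[X ≥ 12] ≤ 3/20 ≈ 0.150.


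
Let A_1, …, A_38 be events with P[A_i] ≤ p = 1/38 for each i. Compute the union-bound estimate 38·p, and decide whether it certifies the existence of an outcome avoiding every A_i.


Union bound: P[∪_{i=1}^{38} A_i] ≤ Σ_i P[A_i] ≤ 38·p = 38·(1/38) = 1.
Numerically: 1 ≈ 1.000000.
Is 1 < 1? NO.
Since the bound 1 is ≥ 1, the union bound is uninformative here; it does NOT by itself certify existence.

38·p = 1 ≈ 1.000000; existence NOT certified by the union bound.


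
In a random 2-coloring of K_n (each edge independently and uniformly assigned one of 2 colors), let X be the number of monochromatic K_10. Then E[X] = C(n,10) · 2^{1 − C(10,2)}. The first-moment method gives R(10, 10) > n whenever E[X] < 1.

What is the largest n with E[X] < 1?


We need C(n, 10) · 2^{1 − 45} < 1, i.e. C(n, 10) < 2^{45 − 1} = 17592186044416.
Check values of n near the boundary:
  n = 94: C(94, 10) = 9041256841903; 9041256841903 < 17592186044416? YES
  n = 95: C(95, 10) = 10104934117421; 10104934117421 < 17592186044416? YES
  n = 96: C(96, 10) = 11279926456656; 11279926456656 < 17592186044416? YES
  n = 97: C(97, 10) = 12576469727536; 12576469727536 < 17592186044416? YES
  n = 98: C(98, 10) = 14005614014756; 14005614014756 < 17592186044416? YES
  n = 99: C(99, 10) = 15579278510796; 15579278510796 < 17592186044416? YES
  n = 100: C(100, 10) = 17310309456440; 17310309456440 < 17592186044416? YES
  n = 101: C(101, 10) = 19212541264840; 19212541264840 < 17592186044416? NO
  n = 102: C(102, 10) = 21300860967540; 21300860967540 < 17592186044416? NO
The largest n with C(n, 10) < 17592186044416 is n = 100 (where E[X] = 2163788682055/2199023255552 ≈ 0.984). Hence R(10, 10) > 100, i.e. R(10, 10) ≥ 101.

Largest n = 100; hence R(10, 10) > 100.


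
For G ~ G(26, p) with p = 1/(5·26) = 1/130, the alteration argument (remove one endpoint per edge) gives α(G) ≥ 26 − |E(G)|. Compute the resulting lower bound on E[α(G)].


E[|E(G)|] = C(26, 2)·p = 325 · (1/130) = 5/2.
E[α(G)] ≥ n − E[|E(G)|] = 26 − 5/2 = 47/2.
Numerically: ≈ 23.500000.
(This is only a lower bound; the true E[α(G)] may be larger.)

E[α(G)] ≥ 47/2 ≈ 23.500000.


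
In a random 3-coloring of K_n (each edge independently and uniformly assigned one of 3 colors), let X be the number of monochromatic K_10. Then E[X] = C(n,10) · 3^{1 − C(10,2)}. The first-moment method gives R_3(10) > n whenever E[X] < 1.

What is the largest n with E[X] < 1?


We need C(n, 10) · 3^{1 − 45} < 1, i.e. C(n, 10) < 3^{45 − 1} = 984770902183611232881.
Check values of n near the boundary:
  n = 568: C(568, 10) = 889446337783744949208; 889446337783744949208 < 984770902183611232881? YES
  n = 569: C(569, 10) = 905357721286137524328; 905357721286137524328 < 984770902183611232881? YES
  n = 570: C(570, 10) = 921524823451961408691; 921524823451961408691 < 984770902183611232881? YES
  n = 571: C(571, 10) = 937951290893172842001; 937951290893172842001 < 984770902183611232881? YES
  n = 572: C(572, 10) = 954640815642161682606; 954640815642161682606 < 984770902183611232881? YES
  n = 573: C(573, 10) = 971597135635805762226; 971597135635805762226 < 984770902183611232881? YES
  n = 574: C(574, 10) = 988824035203816502691; 988824035203816502691 < 984770902183611232881? NO
The largest n with C(n, 10) < 984770902183611232881 is n = 573 (where E[X] = 35985079097622435638/36472996377170786403 ≈ 0.986623). Hence R_3(10) > 573, i.e. R_3(10) ≥ 574.

Largest n = 573; hence R_3(10) > 573.


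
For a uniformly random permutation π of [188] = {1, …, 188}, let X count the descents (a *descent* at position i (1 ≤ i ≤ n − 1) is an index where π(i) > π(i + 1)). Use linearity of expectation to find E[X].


Write X = Σ X_I over i = 1, …, 187, with X_I the indicator of one descent.
There are 187 indicators.
For each fixed i, the pair (π(i), π(i+1)) is a uniformly random ordered pair of distinct values from {1, …, 188}; by symmetry P[π(i) > π(i+1)] = 1/2.
By linearity: E[X] = 187 · (1/2) = (188 − 1) · (1/2) = 187/2 ≈ 93.50000.

E[X] = 187/2 = 93.50000.


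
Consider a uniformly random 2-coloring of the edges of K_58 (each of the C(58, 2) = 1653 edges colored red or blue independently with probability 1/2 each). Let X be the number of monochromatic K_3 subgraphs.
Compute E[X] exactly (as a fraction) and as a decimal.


Let X = Σ_S X_S over the C(58, 3) = 30856 subsets S of size 3, where X_S = 1 if the K_3 on S is monochromatic.
For a fixed S, the K_3 on S has C(3, 2) = 3 edges. P[all 3 edges red] = (1/2)^3, and likewise for blue, so P[monochromatic] = 2·(1/2)^3 = 2^{1 − 3} = 1/4.
Summing: E[X] = C(58, 3) · 2^{1 − 3} = 30856 · 1/4 = 7714.
Numerically: E[X] ≈ 7714.000000.

E[X] = C(58,3)·2^(1−C(3,2)) = 7714 ≈ 7714.000000.


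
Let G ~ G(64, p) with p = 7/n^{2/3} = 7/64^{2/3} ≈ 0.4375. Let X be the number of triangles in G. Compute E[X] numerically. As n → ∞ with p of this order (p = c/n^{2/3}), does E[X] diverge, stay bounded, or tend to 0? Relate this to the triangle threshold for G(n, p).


Number of potential triangles: C(64, 3) = 41664.
Each occurs with probability p³ ≈ (0.4375)³ ≈ 8.3740234e-02.
By linearity: E[X] = C(64, 3)·p³ ≈ 41664 · 8.3740234e-02 ≈ 3488.95313.
Since α = 2/3 < 1, p = c/n^{2/3} ≫ 1/n is above the triangle threshold p ~ 1/n. Asymptotically E[X] ~ (c³/6)·n^{3(1−α)} = (7³/6)·n^{1} → ∞; triangles are abundant w.h.p.

E[X] ≈ 3488.95313; in regime p = Θ(1/n^{2/3}) E[X] diverges (above the triangle threshold p ~ 1/n).


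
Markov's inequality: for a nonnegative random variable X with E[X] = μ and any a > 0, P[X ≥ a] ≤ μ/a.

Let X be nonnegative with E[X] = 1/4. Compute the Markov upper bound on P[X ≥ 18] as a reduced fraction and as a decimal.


μ = E[X] = 1/4, a = 18.
Markov: P[X ≥ 18] ≤ μ/a = (1/4)/18 = 1/72.
Numerically: ≈ 0.0139.
(Since a = 18 > μ = 0.2500, the bound 1/72 is < 1 and informative.)

P[X ≥ 18] ≤ 1/72 ≈ 0.0139.


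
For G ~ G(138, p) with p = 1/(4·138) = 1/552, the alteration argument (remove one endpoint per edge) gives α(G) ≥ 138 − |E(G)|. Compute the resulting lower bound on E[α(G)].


E[|E(G)|] = C(138, 2)·p = 9453 · (1/552) = 137/8.
E[α(G)] ≥ n − E[|E(G)|] = 138 − 137/8 = 967/8.
Numerically: ≈ 120.87500.
(This is only a lower bound; the true E[α(G)] may be larger.)

E[α(G)] ≥ 967/8 ≈ 120.87500.


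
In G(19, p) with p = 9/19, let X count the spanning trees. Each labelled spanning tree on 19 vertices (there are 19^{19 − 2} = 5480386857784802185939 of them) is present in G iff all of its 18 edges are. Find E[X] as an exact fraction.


K_19 has 19^{19 − 2} = 5480386857784802185939 labelled spanning trees.
For each such spanning tree H, let X_H = 1 if all 18 edges of H are present in G. Then P[X_H = 1] = p^{18} = (9/19)^{18} = 150094635296999121/104127350297911241532841.
By linearity: E[X] = Σ_H E[X_H] = 5480386857784802185939 · p^{18} = 5480386857784802185939 · 150094635296999121/104127350297911241532841 = 150094635296999121/19.
Numerically: E[X] ≈ 7.89972e+15.

E[X] = 5480386857784802185939 · (9/19)^{18} = 150094635296999121/19 ≈ 7.89972e+15.


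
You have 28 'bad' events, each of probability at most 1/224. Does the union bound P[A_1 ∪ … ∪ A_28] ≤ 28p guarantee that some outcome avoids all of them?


Union bound: P[∪_{i=1}^{28} A_i] ≤ Σ_i P[A_i] ≤ 28·p = 28·(1/224) = 1/8.
Numerically: 1/8 ≈ 0.125.
Is 1/8 < 1? YES.
Since P[∪ A_i] ≤ 1/8 < 1, the complement has P[∩ A_i^c] ≥ 1 − 1/8 = 7/8 > 0, so some outcome avoids every A_i.

28·p = 1/8 ≈ 0.125; existence CERTIFIED by the union bound.


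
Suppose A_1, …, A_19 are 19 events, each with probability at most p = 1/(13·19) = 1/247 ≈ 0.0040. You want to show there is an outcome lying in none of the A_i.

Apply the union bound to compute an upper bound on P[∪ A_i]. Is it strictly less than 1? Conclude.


Union bound: P[∪_{i=1}^{19} A_i] ≤ Σ_i P[A_i] ≤ 19·p = 19·(1/247) = 1/13.
Numerically: 1/13 ≈ 0.0769.
Is 1/13 < 1? YES.
Since P[∪ A_i] ≤ 1/13 < 1, the complement has P[∩ A_i^c] ≥ 1 − 1/13 = 12/13 > 0, so some outcome avoids every A_i.

19·p = 1/13 ≈ 0.0769; existence CERTIFIED by the union bound.


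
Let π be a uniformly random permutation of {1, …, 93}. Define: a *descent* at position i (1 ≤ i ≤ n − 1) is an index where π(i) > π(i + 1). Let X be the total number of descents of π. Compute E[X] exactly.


Write X = Σ X_I over i = 1, …, 92, with X_I the indicator of one descent.
There are 92 indicators.
For each fixed i, the pair (π(i), π(i+1)) is a uniformly random ordered pair of distinct values from {1, …, 93}; by symmetry P[π(i) > π(i+1)] = 1/2.
By linearity: E[X] = 92 · (1/2) = (93 − 1) · (1/2) = 46 ≈ 46.00000.

E[X] = 46 = 46.00000.


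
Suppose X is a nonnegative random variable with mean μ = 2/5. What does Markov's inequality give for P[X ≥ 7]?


μ = E[X] = 2/5, a = 7.
Markov: P[X ≥ 7] ≤ μ/a = (2/5)/7 = 2/35.
Numerically: ≈ 0.057143.
(Since a = 7 > μ = 0.400000, the bound 2/35 is < 1 and informative.)

P[X ≥ 7] ≤ 2/35 ≈ 0.057143.


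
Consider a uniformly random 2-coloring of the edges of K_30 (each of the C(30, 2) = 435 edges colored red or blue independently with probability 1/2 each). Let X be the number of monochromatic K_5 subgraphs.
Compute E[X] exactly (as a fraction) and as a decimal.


Let X = Σ_S X_S over the C(30, 5) = 142506 subsets S of size 5, where X_S = 1 if the K_5 on S is monochromatic.
For a fixed S, the K_5 on S has C(5, 2) = 10 edges. P[all 10 edges red] = (1/2)^10, and likewise for blue, so P[monochromatic] = 2·(1/2)^10 = 2^{1 − 10} = 1/512.
By linearity: E[X] = C(30, 5) · 2^{1 − 10} = 142506 · 1/512 = 71253/256.
Numerically: E[X] ≈ 278.3320.

E[X] = C(30,5)·2^(1−C(5,2)) = 71253/256 ≈ 278.3320.


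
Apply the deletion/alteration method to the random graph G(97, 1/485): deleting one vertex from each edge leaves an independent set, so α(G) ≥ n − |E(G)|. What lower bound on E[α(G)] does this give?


E[|E(G)|] = C(97, 2)·p = 4656 · (1/485) = 48/5.
E[α(G)] ≥ n − E[|E(G)|] = 97 − 48/5 = 437/5.
Numerically: ≈ 87.400000.
(This is only a lower bound; the true E[α(G)] may be larger.)

E[α(G)] ≥ 437/5 ≈ 87.400000.


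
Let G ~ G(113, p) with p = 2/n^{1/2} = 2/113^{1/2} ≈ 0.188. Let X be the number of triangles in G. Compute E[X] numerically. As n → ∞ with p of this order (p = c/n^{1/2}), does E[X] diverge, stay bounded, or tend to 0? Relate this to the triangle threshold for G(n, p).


Number of potential triangles: C(113, 3) = 234136.
Each occurs with probability p³ ≈ (0.188)³ ≈ 6.65997e-03.
By linearity: E[X] = C(113, 3)·p³ ≈ 234136 · 6.65997e-03 ≈ 1559.339.
Since α = 1/2 < 1, p = c/n^{1/2} ≫ 1/n is above the triangle threshold p ~ 1/n. Asymptotically E[X] ~ (c³/6)·n^{3(1−α)} = (2³/6)·n^{1.5} → ∞; triangles are abundant w.h.p.

E[X] ≈ 1559.339; in regime p = Θ(1/n^{1/2}) E[X] diverges (above the triangle threshold p ~ 1/n).


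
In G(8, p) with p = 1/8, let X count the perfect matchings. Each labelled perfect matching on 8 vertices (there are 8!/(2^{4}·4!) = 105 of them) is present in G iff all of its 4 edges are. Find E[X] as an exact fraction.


K_8 has 8!/(2^{4}·4!) = 105 labelled perfect matchings.
For each such perfect matching H, let X_H = 1 if all 4 edges of H are present in G. Then P[X_H = 1] = p^{4} = (1/8)^{4} = 1/4096.
By linearity of expectation: E[X] = Σ_H E[X_H] = 105 · p^{4} = 105 · 1/4096 = 105/4096.
Numerically: E[X] ≈ 0.0256.

E[X] = 105 · (1/8)^{4} = 105/4096 ≈ 0.0256.


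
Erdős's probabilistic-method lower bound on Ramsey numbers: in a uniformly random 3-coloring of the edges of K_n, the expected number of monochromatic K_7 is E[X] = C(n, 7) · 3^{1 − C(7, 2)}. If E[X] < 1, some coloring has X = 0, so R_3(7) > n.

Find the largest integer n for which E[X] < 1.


We need C(n, 7) · 3^{1 − 21} < 1, i.e. C(n, 7) < 3^{21 − 1} = 3486784401.
Check values of n near the boundary:
  n = 78: C(78, 7) = 2641902120; 2641902120 < 3486784401? YES
  n = 79: C(79, 7) = 2898753715; 2898753715 < 3486784401? YES
  n = 80: C(80, 7) = 3176716400; 3176716400 < 3486784401? YES
  n = 81: C(81, 7) = 3477216600; 3477216600 < 3486784401? YES
  n = 82: C(82, 7) = 3801756816; 3801756816 < 3486784401? NO
  n = 83: C(83, 7) = 4151918628; 4151918628 < 3486784401? NO
  n = 84: C(84, 7) = 4529365776; 4529365776 < 3486784401? NO
The largest n with C(n, 7) < 3486784401 is n = 81 (where E[X] = 42928600/43046721 ≈ 0.9973). Hence R_3(7) > 81, i.e. R_3(7) ≥ 82.

Largest n = 81; hence R_3(7) > 81.


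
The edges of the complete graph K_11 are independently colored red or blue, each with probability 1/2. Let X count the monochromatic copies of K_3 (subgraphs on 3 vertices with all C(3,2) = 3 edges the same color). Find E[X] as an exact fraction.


Let X = Σ_S X_S over the C(11, 3) = 165 subsets S of size 3, where X_S = 1 if the K_3 on S is monochromatic.
For a fixed S, the K_3 on S has C(3, 2) = 3 edges. P[all 3 edges red] = (1/2)^3, and likewise for blue, so P[monochromatic] = 2·(1/2)^3 = 2^{1 − 3} = 1/4.
Summing: E[X] = C(11, 3) · 2^{1 − 3} = 165 · 1/4 = 165/4.
Numerically: E[X] ≈ 41.250000.

E[X] = C(11,3)·2^(1−C(3,2)) = 165/4 ≈ 41.250000.


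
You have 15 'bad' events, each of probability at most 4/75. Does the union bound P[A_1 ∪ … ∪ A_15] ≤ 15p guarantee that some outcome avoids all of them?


Union bound: P[∪_{i=1}^{15} A_i] ≤ Σ_i P[A_i] ≤ 15·p = 15·(4/75) = 4/5.
Numerically: 4/5 ≈ 0.800.
Is 4/5 < 1? YES.
Since P[∪ A_i] ≤ 4/5 < 1, the complement has P[∩ A_i^c] ≥ 1 − 4/5 = 1/5 > 0, so some outcome avoids every A_i.

15·p = 4/5 ≈ 0.800; existence CERTIFIED by the union bound.


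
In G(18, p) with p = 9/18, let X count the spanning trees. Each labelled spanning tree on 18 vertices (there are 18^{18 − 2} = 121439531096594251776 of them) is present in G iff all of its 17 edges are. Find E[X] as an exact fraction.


K_18 has 18^{18 − 2} = 121439531096594251776 labelled spanning trees.
For each such spanning tree H, let X_H = 1 if all 17 edges of H are present in G. Then P[X_H = 1] = p^{17} = (1/2)^{17} = 1/131072.
Summing the indicators: E[X] = Σ_H E[X_H] = 121439531096594251776 · p^{17} = 121439531096594251776 · 1/131072 = 1853020188851841/2.
Numerically: E[X] ≈ 9.2651e+14.

E[X] = 121439531096594251776 · (1/2)^{17} = 1853020188851841/2 ≈ 9.2651e+14.


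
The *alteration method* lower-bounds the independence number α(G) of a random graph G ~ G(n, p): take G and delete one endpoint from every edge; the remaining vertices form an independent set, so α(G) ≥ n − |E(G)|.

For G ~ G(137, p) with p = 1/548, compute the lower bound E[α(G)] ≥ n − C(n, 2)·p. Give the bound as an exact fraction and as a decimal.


E[|E(G)|] = C(137, 2)·p = 9316 · (1/548) = 17.
E[α(G)] ≥ n − E[|E(G)|] = 137 − 17 = 120.
Numerically: ≈ 120.00000.
(This is only a lower bound; the true E[α(G)] may be larger.)

E[α(G)] ≥ 120 ≈ 120.00000.


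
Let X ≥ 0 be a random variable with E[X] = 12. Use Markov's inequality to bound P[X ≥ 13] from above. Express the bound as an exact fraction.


μ = E[X] = 12, a = 13.
Markov: P[X ≥ 13] ≤ μ/a = (12)/13 = 12/13.
Numerically: ≈ 0.92308.
(Since a = 13 > μ = 12.00000, the bound 12/13 is < 1 and informative.)

P[X ≥ 13] ≤ 12/13 ≈ 0.92308.


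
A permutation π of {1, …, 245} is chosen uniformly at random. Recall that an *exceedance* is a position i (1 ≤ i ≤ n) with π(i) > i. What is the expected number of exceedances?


Write X = Σ_{i=1}^{245} X_i, where X_i = 1_{π(i) > i}.
For each fixed i, π(i) is uniform over {1, …, 245} (marginal of a uniform permutation), so P[π(i) > i] = (n − i)/n. Summing: Σ_{i=1}^{245} (n − i)/n = (0 + 1 + … + 244)/245 = 245(245 − 1)/(2·245) = (245 − 1)/2.
Hence E[X] = Σ_{i=1}^{245} (245 − i)/245 = 122 ≈ 122.00000.

E[X] = 122 = 122.00000.


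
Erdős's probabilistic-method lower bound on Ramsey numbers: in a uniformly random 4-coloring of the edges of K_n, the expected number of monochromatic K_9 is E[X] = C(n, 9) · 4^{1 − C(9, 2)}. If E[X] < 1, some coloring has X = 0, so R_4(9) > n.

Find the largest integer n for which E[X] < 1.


We need C(n, 9) · 4^{1 − 36} < 1, i.e. C(n, 9) < 4^{36 − 1} = 1180591620717411303424.
Check values of n near the boundary:
  n = 908: C(908, 9) = 1111058428637338083100; 1111058428637338083100 < 1180591620717411303424? YES
  n = 909: C(909, 9) = 1122169012923711463931; 1122169012923711463931 < 1180591620717411303424? YES
  n = 910: C(910, 9) = 1133378248346922788210; 1133378248346922788210 < 1180591620717411303424? YES
  n = 911: C(911, 9) = 1144686900492291197405; 1144686900492291197405 < 1180591620717411303424? YES
  n = 912: C(912, 9) = 1156095740032081475120; 1156095740032081475120 < 1180591620717411303424? YES
  n = 913: C(913, 9) = 1167605542753639808390; 1167605542753639808390 < 1180591620717411303424? YES
  n = 914: C(914, 9) = 1179217089587653905932; 1179217089587653905932 < 1180591620717411303424? YES
  n = 915: C(915, 9) = 1190931166636537885130; 1190931166636537885130 < 1180591620717411303424? NO
  n = 916: C(916, 9) = 1202748565202942340440; 1202748565202942340440 < 1180591620717411303424? NO
  n = 917: C(917, 9) = 1214670081818390006810; 1214670081818390006810 < 1180591620717411303424? NO
The largest n with C(n, 9) < 1180591620717411303424 is n = 914 (where E[X] = 294804272396913476483/295147905179352825856 ≈ 0.9988). Hence R_4(9) > 914, i.e. R_4(9) ≥ 915.

Largest n = 914; hence R_4(9) > 914.


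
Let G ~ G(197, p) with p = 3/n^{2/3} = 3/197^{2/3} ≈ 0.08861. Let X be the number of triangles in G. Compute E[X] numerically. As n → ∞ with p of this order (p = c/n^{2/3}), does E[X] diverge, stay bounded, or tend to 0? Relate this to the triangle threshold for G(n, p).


Number of potential triangles: C(197, 3) = 1254890.
Each occurs with probability p³ ≈ (0.08861)³ ≈ 6.957149e-04.
By linearity: E[X] = C(197, 3)·p³ ≈ 1254890 · 6.957149e-04 ≈ 873.0457.
Since α = 2/3 < 1, p = c/n^{2/3} ≫ 1/n is above the triangle threshold p ~ 1/n. Asymptotically E[X] ~ (c³/6)·n^{3(1−α)} = (3³/6)·n^{1} → ∞; triangles are abundant w.h.p.

E[X] ≈ 873.0457; in regime p = Θ(1/n^{2/3}) E[X] diverges (above the triangle threshold p ~ 1/n).


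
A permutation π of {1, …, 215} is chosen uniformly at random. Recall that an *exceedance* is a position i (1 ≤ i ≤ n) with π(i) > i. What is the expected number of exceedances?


Write X = Σ_{i=1}^{215} X_i, where X_i = 1_{π(i) > i}.
For each fixed i, π(i) is uniform over {1, …, 215} (marginal of a uniform permutation), so P[π(i) > i] = (n − i)/n. Summing: Σ_{i=1}^{215} (n − i)/n = (0 + 1 + … + 214)/215 = 215(215 − 1)/(2·215) = (215 − 1)/2.
Hence E[X] = Σ_{i=1}^{215} (215 − i)/215 = 107 ≈ 107.0000.

E[X] = 107 = 107.0000.


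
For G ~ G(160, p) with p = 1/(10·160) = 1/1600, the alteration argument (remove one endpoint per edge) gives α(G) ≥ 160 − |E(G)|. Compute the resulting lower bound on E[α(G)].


E[|E(G)|] = C(160, 2)·p = 12720 · (1/1600) = 159/20.
E[α(G)] ≥ n − E[|E(G)|] = 160 − 159/20 = 3041/20.
Numerically: ≈ 152.0500.
(This is only a lower bound; the true E[α(G)] may be larger.)

E[α(G)] ≥ 3041/20 ≈ 152.0500.


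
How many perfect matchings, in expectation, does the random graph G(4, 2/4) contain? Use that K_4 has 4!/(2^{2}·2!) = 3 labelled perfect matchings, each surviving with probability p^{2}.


K_4 has 4!/(2^{2}·2!) = 3 labelled perfect matchings.
For each such perfect matching H, let X_H = 1 if all 2 edges of H are present in G. Then P[X_H = 1] = p^{2} = (1/2)^{2} = 1/4.
By linearity: E[X] = Σ_H E[X_H] = 3 · p^{2} = 3 · 1/4 = 3/4.
Numerically: E[X] ≈ 0.75.

E[X] = 3 · (1/2)^{2} = 3/4 ≈ 0.75.


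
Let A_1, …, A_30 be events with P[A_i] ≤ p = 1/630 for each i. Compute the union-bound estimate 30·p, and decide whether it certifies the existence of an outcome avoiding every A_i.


Union bound: P[∪_{i=1}^{30} A_i] ≤ Σ_i P[A_i] ≤ 30·p = 30·(1/630) = 1/21.
Numerically: 1/21 ≈ 0.0476.
Is 1/21 < 1? YES.
Since P[∪ A_i] ≤ 1/21 < 1, the complement has P[∩ A_i^c] ≥ 1 − 1/21 = 20/21 > 0, so some outcome avoids every A_i.

30·p = 1/21 ≈ 0.0476; existence CERTIFIED by the union bound.


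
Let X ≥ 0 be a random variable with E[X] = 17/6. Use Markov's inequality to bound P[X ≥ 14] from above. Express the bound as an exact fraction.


μ = E[X] = 17/6, a = 14.
Markov: P[X ≥ 14] ≤ μ/a = (17/6)/14 = 17/84.
Numerically: ≈ 0.20238.
(Since a = 14 > μ = 2.83333, the bound 17/84 is < 1 and informative.)

P[X ≥ 14] ≤ 17/84 ≈ 0.20238.


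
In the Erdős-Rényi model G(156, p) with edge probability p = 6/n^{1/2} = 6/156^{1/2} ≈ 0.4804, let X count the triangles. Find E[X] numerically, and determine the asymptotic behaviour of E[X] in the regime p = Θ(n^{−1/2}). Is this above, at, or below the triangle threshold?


Number of potential triangles: C(156, 3) = 620620.
Each occurs with probability p³ ≈ (0.4804)³ ≈ 1.108580e-01.
By linearity: E[X] = C(156, 3)·p³ ≈ 620620 · 1.108580e-01 ≈ 68800.6626.
Since α = 1/2 < 1, p = c/n^{1/2} ≫ 1/n is above the triangle threshold p ~ 1/n. Asymptotically E[X] ~ (c³/6)·n^{3(1−α)} = (6³/6)·n^{1.5} → ∞; triangles are abundant w.h.p.

E[X] ≈ 68800.6626; in regime p = Θ(1/n^{1/2}) E[X] diverges (above the triangle threshold p ~ 1/n).


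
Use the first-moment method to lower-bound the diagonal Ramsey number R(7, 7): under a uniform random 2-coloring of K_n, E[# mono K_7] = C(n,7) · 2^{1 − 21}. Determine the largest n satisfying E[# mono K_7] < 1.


We need C(n, 7) · 2^{1 − 21} < 1, i.e. C(n, 7) < 2^{21 − 1} = 1048576.
Check values of n near the boundary:
  n = 25: C(25, 7) = 480700; 480700 < 1048576? YES
  n = 26: C(26, 7) = 657800; 657800 < 1048576? YES
  n = 27: C(27, 7) = 888030; 888030 < 1048576? YES
  n = 28: C(28, 7) = 1184040; 1184040 < 1048576? NO
  n = 29: C(29, 7) = 1560780; 1560780 < 1048576? NO
  n = 30: C(30, 7) = 2035800; 2035800 < 1048576? NO
The largest n with C(n, 7) < 1048576 is n = 27 (where E[X] = 444015/524288 ≈ 0.8469). Hence R(7, 7) > 27, i.e. R(7, 7) ≥ 28.

Largest n = 27; hence R(7, 7) > 27.


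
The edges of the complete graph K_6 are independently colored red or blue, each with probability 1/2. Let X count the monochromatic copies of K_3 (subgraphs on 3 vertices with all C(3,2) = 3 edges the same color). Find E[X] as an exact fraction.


Let X = Σ_S X_S over the C(6, 3) = 20 subsets S of size 3, where X_S = 1 if the K_3 on S is monochromatic.
For a fixed S, the K_3 on S has C(3, 2) = 3 edges. P[all 3 edges red] = (1/2)^3, and likewise for blue, so P[monochromatic] = 2·(1/2)^3 = 2^{1 − 3} = 1/4.
Summing: E[X] = C(6, 3) · 2^{1 − 3} = 20 · 1/4 = 5.
Numerically: E[X] ≈ 5.0000.

E[X] = C(6,3)·2^(1−C(3,2)) = 5 ≈ 5.0000.


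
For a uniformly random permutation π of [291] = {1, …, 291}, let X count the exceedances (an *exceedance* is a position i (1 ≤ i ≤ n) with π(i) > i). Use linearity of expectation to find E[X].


Write X = Σ_{i=1}^{291} X_i, where X_i = 1_{π(i) > i}.
For each fixed i, π(i) is uniform over {1, …, 291} (marginal of a uniform permutation), so P[π(i) > i] = (n − i)/n. Summing: Σ_{i=1}^{291} (n − i)/n = (0 + 1 + … + 290)/291 = 291(291 − 1)/(2·291) = (291 − 1)/2.
Hence E[X] = Σ_{i=1}^{291} (291 − i)/291 = 145 ≈ 145.0000.

E[X] = 145 = 145.0000.


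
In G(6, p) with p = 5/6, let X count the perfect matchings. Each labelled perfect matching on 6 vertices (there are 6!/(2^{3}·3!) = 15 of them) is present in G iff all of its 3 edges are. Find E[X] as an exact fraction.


K_6 has 6!/(2^{3}·3!) = 15 labelled perfect matchings.
For each such perfect matching H, let X_H = 1 if all 3 edges of H are present in G. Then P[X_H = 1] = p^{3} = (5/6)^{3} = 125/216.
Summing the indicators: E[X] = Σ_H E[X_H] = 15 · p^{3} = 15 · 125/216 = 625/72.
Numerically: E[X] ≈ 8.68.

E[X] = 15 · (5/6)^{3} = 625/72 ≈ 8.68.


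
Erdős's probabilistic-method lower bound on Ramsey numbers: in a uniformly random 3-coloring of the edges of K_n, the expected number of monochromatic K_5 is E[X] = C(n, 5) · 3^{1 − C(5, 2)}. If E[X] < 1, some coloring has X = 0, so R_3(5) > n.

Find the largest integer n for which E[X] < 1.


We need C(n, 5) · 3^{1 − 10} < 1, i.e. C(n, 5) < 3^{10 − 1} = 19683.
Check values of n near the boundary:
  n = 14: C(14, 5) = 2002; 2002 < 19683? YES
  n = 15: C(15, 5) = 3003; 3003 < 19683? YES
  n = 16: C(16, 5) = 4368; 4368 < 19683? YES
  n = 17: C(17, 5) = 6188; 6188 < 19683? YES
  n = 18: C(18, 5) = 8568; 8568 < 19683? YES
  n = 19: C(19, 5) = 11628; 11628 < 19683? YES
  n = 20: C(20, 5) = 15504; 15504 < 19683? YES
  n = 21: C(21, 5) = 20349; 20349 < 19683? NO
The largest n with C(n, 5) < 19683 is n = 20 (where E[X] = 5168/6561 ≈ 0.7876848). Hence R_3(5) > 20, i.e. R_3(5) ≥ 21.

Largest n = 20; hence R_3(5) > 20.


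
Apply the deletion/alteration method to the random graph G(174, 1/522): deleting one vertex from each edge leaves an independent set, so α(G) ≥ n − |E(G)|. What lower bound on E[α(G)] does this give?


E[|E(G)|] = C(174, 2)·p = 15051 · (1/522) = 173/6.
E[α(G)] ≥ n − E[|E(G)|] = 174 − 173/6 = 871/6.
Numerically: ≈ 145.166667.
(This is only a lower bound; the true E[α(G)] may be larger.)

E[α(G)] ≥ 871/6 ≈ 145.166667.


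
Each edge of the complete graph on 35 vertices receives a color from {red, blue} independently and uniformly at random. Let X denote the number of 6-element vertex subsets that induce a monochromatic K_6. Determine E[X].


Let X = Σ_S X_S over the C(35, 6) = 1623160 subsets S of size 6, where X_S = 1 if the K_6 on S is monochromatic.
For a fixed S, the K_6 on S has C(6, 2) = 15 edges. P[all 15 edges red] = (1/2)^15, and likewise for blue, so P[monochromatic] = 2·(1/2)^15 = 2^{1 − 15} = 1/16384.
By linearity of expectation: E[X] = C(35, 6) · 2^{1 − 15} = 1623160 · 1/16384 = 202895/2048.
Numerically: E[X] ≈ 99.06982.

E[X] = C(35,6)·2^(1−C(6,2)) = 202895/2048 ≈ 99.06982.


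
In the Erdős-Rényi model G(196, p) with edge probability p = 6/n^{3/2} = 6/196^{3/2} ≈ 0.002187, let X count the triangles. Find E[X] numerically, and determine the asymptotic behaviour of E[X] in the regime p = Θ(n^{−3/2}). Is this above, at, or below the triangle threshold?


Number of potential triangles: C(196, 3) = 1235780.
Each occurs with probability p³ ≈ (0.002187)³ ≈ 1.045446e-08.
By linearity: E[X] = C(196, 3)·p³ ≈ 1235780 · 1.045446e-08 ≈ 0.0129.
Since α = 3/2 > 1, p = c/n^{3/2} = o(1/n) is below the triangle threshold p ~ 1/n. Asymptotically E[X] ~ (c³/6)·n^{3(1−α)} = (6³/6)·n^{-1.5} → 0, so by Markov's inequality G has no triangles w.h.p.

E[X] ≈ 0.0129; in regime p = Θ(1/n^{3/2}) E[X] tends to 0 (below the triangle threshold p ~ 1/n).


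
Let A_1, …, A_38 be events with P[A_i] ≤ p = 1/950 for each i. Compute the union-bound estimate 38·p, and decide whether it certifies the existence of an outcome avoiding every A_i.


Union bound: P[∪_{i=1}^{38} A_i] ≤ Σ_i P[A_i] ≤ 38·p = 38·(1/950) = 1/25.
Numerically: 1/25 ≈ 0.0400.
Is 1/25 < 1? YES.
Since P[∪ A_i] ≤ 1/25 < 1, the complement has P[∩ A_i^c] ≥ 1 − 1/25 = 24/25 > 0, so some outcome avoids every A_i.

38·p = 1/25 ≈ 0.0400; existence CERTIFIED by the union bound.


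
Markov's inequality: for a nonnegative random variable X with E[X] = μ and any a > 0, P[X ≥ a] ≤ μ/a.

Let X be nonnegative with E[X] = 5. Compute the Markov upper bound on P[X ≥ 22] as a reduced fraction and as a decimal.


μ = E[X] = 5, a = 22.
Markov: P[X ≥ 22] ≤ μ/a = (5)/22 = 5/22.
Numerically: ≈ 0.227273.
(Since a = 22 > μ = 5.000000, the bound 5/22 is < 1 and informative.)

P[X ≥ 22] ≤ 5/22 ≈ 0.227273.


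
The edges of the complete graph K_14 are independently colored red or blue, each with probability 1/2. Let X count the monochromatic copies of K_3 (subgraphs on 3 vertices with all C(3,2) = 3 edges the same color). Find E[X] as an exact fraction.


Let X = Σ_S X_S over the C(14, 3) = 364 subsets S of size 3, where X_S = 1 if the K_3 on S is monochromatic.
For a fixed S, the K_3 on S has C(3, 2) = 3 edges. P[all 3 edges red] = (1/2)^3, and likewise for blue, so P[monochromatic] = 2·(1/2)^3 = 2^{1 − 3} = 1/4.
By linearity of expectation: E[X] = C(14, 3) · 2^{1 − 3} = 364 · 1/4 = 91.
Numerically: E[X] ≈ 91.00000.

E[X] = C(14,3)·2^(1−C(3,2)) = 91 ≈ 91.00000.


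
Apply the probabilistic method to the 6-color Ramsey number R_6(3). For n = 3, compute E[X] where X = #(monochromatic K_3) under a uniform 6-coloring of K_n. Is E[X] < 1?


E[X] = C(3, 3) · 6^{1 − 3} = 1 · 6^{−2} = 1/36.
As a reduced fraction: E[X] = 1/36 ≈ 0.02778.
Is E[X] < 1? YES.
Since E[X] < 1, there exists a 6-coloring of K_{3} with no monochromatic K_3; hence R_6(3) > 3.

E[X] = 1/36 ≈ 0.02778; E[X] < 1, so R_6(3) > 3.


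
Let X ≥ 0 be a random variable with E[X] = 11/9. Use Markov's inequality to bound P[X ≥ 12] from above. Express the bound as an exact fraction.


μ = E[X] = 11/9, a = 12.
Markov: P[X ≥ 12] ≤ μ/a = (11/9)/12 = 11/108.
Numerically: ≈ 0.10185.
(Since a = 12 > μ = 1.22222, the bound 11/108 is < 1 and informative.)

P[X ≥ 12] ≤ 11/108 ≈ 0.10185.


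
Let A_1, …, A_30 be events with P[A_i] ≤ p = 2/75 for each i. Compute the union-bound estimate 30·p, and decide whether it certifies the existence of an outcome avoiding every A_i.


Union bound: P[∪_{i=1}^{30} A_i] ≤ Σ_i P[A_i] ≤ 30·p = 30·(2/75) = 4/5.
Numerically: 4/5 ≈ 0.800.
Is 4/5 < 1? YES.
Since P[∪ A_i] ≤ 4/5 < 1, the complement has P[∩ A_i^c] ≥ 1 − 4/5 = 1/5 > 0, so some outcome avoids every A_i.

30·p = 4/5 ≈ 0.800; existence CERTIFIED by the union bound.


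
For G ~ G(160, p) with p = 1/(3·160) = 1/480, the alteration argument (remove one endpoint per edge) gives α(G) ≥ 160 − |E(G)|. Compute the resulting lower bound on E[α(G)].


E[|E(G)|] = C(160, 2)·p = 12720 · (1/480) = 53/2.
E[α(G)] ≥ n − E[|E(G)|] = 160 − 53/2 = 267/2.
Numerically: ≈ 133.50000.
(This is only a lower bound; the true E[α(G)] may be larger.)

E[α(G)] ≥ 267/2 ≈ 133.50000.


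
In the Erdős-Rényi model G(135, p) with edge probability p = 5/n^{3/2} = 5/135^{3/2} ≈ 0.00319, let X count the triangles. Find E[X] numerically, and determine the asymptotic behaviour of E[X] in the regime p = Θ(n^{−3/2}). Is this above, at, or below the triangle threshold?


Number of potential triangles: C(135, 3) = 400995.
Each occurs with probability p³ ≈ (0.00319)³ ≈ 3.23898e-08.
By linearity: E[X] = C(135, 3)·p³ ≈ 400995 · 3.23898e-08 ≈ 0.013.
Since α = 3/2 > 1, p = c/n^{3/2} = o(1/n) is below the triangle threshold p ~ 1/n. Asymptotically E[X] ~ (c³/6)·n^{3(1−α)} = (5³/6)·n^{-1.5} → 0, so by Markov's inequality G has no triangles w.h.p.

E[X] ≈ 0.013; in regime p = Θ(1/n^{3/2}) E[X] tends to 0 (below the triangle threshold p ~ 1/n).


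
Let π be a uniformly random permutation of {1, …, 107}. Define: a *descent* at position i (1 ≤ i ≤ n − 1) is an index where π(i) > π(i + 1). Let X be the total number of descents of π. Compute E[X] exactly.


Write X = Σ X_I over i = 1, …, 106, with X_I the indicator of one descent.
There are 106 indicators.
For each fixed i, the pair (π(i), π(i+1)) is a uniformly random ordered pair of distinct values from {1, …, 107}; by symmetry P[π(i) > π(i+1)] = 1/2.
By linearity: E[X] = 106 · (1/2) = (107 − 1) · (1/2) = 53 ≈ 53.000000.

E[X] = 53 = 53.000000.


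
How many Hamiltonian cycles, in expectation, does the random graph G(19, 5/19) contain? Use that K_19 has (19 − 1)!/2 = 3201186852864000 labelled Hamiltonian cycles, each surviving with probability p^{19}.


K_19 has (19 − 1)!/2 = 3201186852864000 labelled Hamiltonian cycles.
For each such Hamiltonian cycle H, let X_H = 1 if all 19 edges of H are present in G. Then P[X_H = 1] = p^{19} = (5/19)^{19} = 19073486328125/1978419655660313589123979.
Summing the indicators: E[X] = Σ_H E[X_H] = 3201186852864000 · p^{19} = 3201186852864000 · 19073486328125/1978419655660313589123979 = 61057793671875000000000000000/1978419655660313589123979.
Numerically: E[X] ≈ 3.09e+04.

E[X] = 3201186852864000 · (5/19)^{19} = 61057793671875000000000000000/1978419655660313589123979 ≈ 3.09e+04.


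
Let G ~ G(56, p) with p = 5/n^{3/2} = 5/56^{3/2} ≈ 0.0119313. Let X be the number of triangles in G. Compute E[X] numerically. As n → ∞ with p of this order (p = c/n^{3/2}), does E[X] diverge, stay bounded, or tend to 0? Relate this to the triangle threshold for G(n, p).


Number of potential triangles: C(56, 3) = 27720.
Each occurs with probability p³ ≈ (0.0119313)³ ≈ 1.69849351e-06.
By linearity: E[X] = C(56, 3)·p³ ≈ 27720 · 1.69849351e-06 ≈ 0.047082.
Since α = 3/2 > 1, p = c/n^{3/2} = o(1/n) is below the triangle threshold p ~ 1/n. Asymptotically E[X] ~ (c³/6)·n^{3(1−α)} = (5³/6)·n^{-1.5} → 0, so by Markov's inequality G has no triangles w.h.p.

E[X] ≈ 0.047082; in regime p = Θ(1/n^{3/2}) E[X] tends to 0 (below the triangle threshold p ~ 1/n).


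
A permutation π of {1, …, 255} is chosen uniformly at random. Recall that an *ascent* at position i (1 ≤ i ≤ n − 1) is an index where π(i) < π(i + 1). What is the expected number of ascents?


Write X = Σ X_I over i = 1, …, 254, with X_I the indicator of one ascent.
There are 254 indicators.
For each fixed i, the pair (π(i), π(i+1)) is a uniformly random ordered pair of distinct values from {1, …, 255}; by symmetry P[π(i) < π(i+1)] = 1/2.
By linearity: E[X] = 254 · (1/2) = (255 − 1) · (1/2) = 127 ≈ 127.000000.

E[X] = 127 = 127.000000.


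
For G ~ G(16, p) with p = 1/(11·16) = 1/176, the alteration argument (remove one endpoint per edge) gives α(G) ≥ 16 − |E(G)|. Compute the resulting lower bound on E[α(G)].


E[|E(G)|] = C(16, 2)·p = 120 · (1/176) = 15/22.
E[α(G)] ≥ n − E[|E(G)|] = 16 − 15/22 = 337/22.
Numerically: ≈ 15.31818.
(This is only a lower bound; the true E[α(G)] may be larger.)

E[α(G)] ≥ 337/22 ≈ 15.31818.


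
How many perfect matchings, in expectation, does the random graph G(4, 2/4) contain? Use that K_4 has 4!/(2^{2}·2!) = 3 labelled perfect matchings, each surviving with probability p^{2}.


K_4 has 4!/(2^{2}·2!) = 3 labelled perfect matchings.
For each such perfect matching H, let X_H = 1 if all 2 edges of H are present in G. Then P[X_H = 1] = p^{2} = (1/2)^{2} = 1/4.
Summing the indicators: E[X] = Σ_H E[X_H] = 3 · p^{2} = 3 · 1/4 = 3/4.
Numerically: E[X] ≈ 0.75.

E[X] = 3 · (1/2)^{2} = 3/4 ≈ 0.75.


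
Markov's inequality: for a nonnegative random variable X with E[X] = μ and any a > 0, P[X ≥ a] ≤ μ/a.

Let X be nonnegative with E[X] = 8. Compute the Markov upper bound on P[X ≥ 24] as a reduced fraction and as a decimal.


μ = E[X] = 8, a = 24.
Markov: P[X ≥ 24] ≤ μ/a = (8)/24 = 1/3.
Numerically: ≈ 0.33333.
(Since a = 24 > μ = 8.00000, the bound 1/3 is < 1 and informative.)

P[X ≥ 24] ≤ 1/3 ≈ 0.33333.


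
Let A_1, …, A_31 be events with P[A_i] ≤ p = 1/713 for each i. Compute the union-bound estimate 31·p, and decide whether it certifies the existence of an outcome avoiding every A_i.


Union bound: P[∪_{i=1}^{31} A_i] ≤ Σ_i P[A_i] ≤ 31·p = 31·(1/713) = 1/23.
Numerically: 1/23 ≈ 0.043478.
Is 1/23 < 1? YES.
Since P[∪ A_i] ≤ 1/23 < 1, the complement has P[∩ A_i^c] ≥ 1 − 1/23 = 22/23 > 0, so some outcome avoids every A_i.

31·p = 1/23 ≈ 0.043478; existence CERTIFIED by the union bound.


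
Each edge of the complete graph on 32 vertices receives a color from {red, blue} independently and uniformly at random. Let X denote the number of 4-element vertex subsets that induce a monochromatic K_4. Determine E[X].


Let X = Σ_S X_S over the C(32, 4) = 35960 subsets S of size 4, where X_S = 1 if the K_4 on S is monochromatic.
For a fixed S, the K_4 on S has C(4, 2) = 6 edges. P[all 6 edges red] = (1/2)^6, and likewise for blue, so P[monochromatic] = 2·(1/2)^6 = 2^{1 − 6} = 1/32.
Summing: E[X] = C(32, 4) · 2^{1 − 6} = 35960 · 1/32 = 4495/4.
Numerically: E[X] ≈ 1123.750.

E[X] = C(32,4)·2^(1−C(4,2)) = 4495/4 ≈ 1123.750.


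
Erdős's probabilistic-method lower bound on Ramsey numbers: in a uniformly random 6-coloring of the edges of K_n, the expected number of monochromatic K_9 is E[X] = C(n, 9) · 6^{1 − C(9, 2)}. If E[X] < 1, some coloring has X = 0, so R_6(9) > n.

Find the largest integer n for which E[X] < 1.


We need C(n, 9) · 6^{1 − 36} < 1, i.e. C(n, 9) < 6^{36 − 1} = 1719070799748422591028658176.
Check values of n near the boundary:
  n = 4407: C(4407, 9) = 1713856532599459170657070050; 1713856532599459170657070050 < 1719070799748422591028658176? YES
  n = 4408: C(4408, 9) = 1717362945146264156457459600; 1717362945146264156457459600 < 1719070799748422591028658176? YES
  n = 4409: C(4409, 9) = 1720875732988608787686577131; 1720875732988608787686577131 < 1719070799748422591028658176? NO
  n = 4410: C(4410, 9) = 1724394906266704102180823710; 1724394906266704102180823710 < 1719070799748422591028658176? NO
  n = 4411: C(4411, 9) = 1727920475134582415883601405; 1727920475134582415883601405 < 1719070799748422591028658176? NO
The largest n with C(n, 9) < 1719070799748422591028658176 is n = 4408 (where E[X] = 35778394690547169926197075/35813974994758803979763712 ≈ 0.9990). Hence R_6(9) > 4408, i.e. R_6(9) ≥ 4409.

Largest n = 4408; hence R_6(9) > 4408.


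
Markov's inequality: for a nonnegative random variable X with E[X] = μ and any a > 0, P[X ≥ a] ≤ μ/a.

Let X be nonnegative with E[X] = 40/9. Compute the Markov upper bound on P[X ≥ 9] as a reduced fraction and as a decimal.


μ = E[X] = 40/9, a = 9.
Markov: P[X ≥ 9] ≤ μ/a = (40/9)/9 = 40/81.
Numerically: ≈ 0.493827.
(Since a = 9 > μ = 4.444444, the bound 40/81 is < 1 and informative.)

P[X ≥ 9] ≤ 40/81 ≈ 0.493827.


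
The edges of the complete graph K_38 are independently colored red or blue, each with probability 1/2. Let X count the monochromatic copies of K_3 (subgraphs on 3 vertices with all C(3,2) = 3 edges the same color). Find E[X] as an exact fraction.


Let X = Σ_S X_S over the C(38, 3) = 8436 subsets S of size 3, where X_S = 1 if the K_3 on S is monochromatic.
For a fixed S, the K_3 on S has C(3, 2) = 3 edges. P[all 3 edges red] = (1/2)^3, and likewise for blue, so P[monochromatic] = 2·(1/2)^3 = 2^{1 − 3} = 1/4.
By linearity: E[X] = C(38, 3) · 2^{1 − 3} = 8436 · 1/4 = 2109.
Numerically: E[X] ≈ 2109.0000.

E[X] = C(38,3)·2^(1−C(3,2)) = 2109 ≈ 2109.0000.
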